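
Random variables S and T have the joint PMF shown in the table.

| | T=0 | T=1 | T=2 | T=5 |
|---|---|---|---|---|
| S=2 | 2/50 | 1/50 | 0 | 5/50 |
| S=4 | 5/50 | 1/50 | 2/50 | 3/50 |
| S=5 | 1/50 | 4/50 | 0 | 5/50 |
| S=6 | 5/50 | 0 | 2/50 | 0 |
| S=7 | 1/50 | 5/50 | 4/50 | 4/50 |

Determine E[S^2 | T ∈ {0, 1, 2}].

P(T ∈ {0, 1, 2}) = 33/50.
Summing S^2·P(S=x,T=y) over the conditioning event gives 1007/50.
E[S^2 | T ∈ {0, 1, 2}] = (1007/50) / (33/50) = 1007/33.

1007/33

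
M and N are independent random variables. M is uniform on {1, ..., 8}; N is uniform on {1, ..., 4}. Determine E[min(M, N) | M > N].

P(M > N) = 11/16.
Summing min(M,N)·P(x,y) over outcomes with M > N gives 25/16.
E[min(M, N) | M > N] = (25/16) / (11/16) = 25/11.

25/11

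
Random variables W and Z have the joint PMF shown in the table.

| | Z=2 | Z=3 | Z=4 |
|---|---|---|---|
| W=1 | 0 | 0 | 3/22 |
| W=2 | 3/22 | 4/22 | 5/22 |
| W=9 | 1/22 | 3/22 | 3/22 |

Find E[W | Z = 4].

P(Z = 4) = 1/2.
Σ W·P over the event = 1·(3/22) + 2·(5/22) + 9·(3/22) = 20/11.
E[W | Z = 4] = (20/11) / (1/2) = 40/11.

40/11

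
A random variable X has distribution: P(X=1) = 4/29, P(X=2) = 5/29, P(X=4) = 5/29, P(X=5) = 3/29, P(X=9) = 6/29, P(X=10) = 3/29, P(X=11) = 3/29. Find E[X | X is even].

60/13

P(X is even) = 13/29.
Σ over the event: 2·5/29 + 4·5/29 + 10·3/29 = 60/29.
E[X | X is even] = (60/29) / (13/29) = 60/13.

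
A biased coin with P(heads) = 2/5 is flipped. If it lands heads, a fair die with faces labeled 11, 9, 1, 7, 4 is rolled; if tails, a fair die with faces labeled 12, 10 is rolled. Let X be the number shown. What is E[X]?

E[X | heads] = (11+9+1+7+4)/5 = 32/5.
E[X | tails] = (12+10)/2 = 11.
By the law of total expectation,
E[X] = (2/5)·(32/5) + (3/5)·(11) = 229/25.

229/25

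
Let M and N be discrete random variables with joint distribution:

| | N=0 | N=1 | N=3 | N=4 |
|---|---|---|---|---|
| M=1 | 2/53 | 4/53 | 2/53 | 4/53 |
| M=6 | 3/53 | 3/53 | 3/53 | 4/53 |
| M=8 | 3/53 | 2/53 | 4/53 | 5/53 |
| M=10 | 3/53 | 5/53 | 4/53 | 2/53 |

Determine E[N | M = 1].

P(M = 1) = 12/53.
Summing N·P(M=x,N=y) over the conditioning event gives 26/53.
E[N | M = 1] = (26/53) / (12/53) = 13/6.

13/6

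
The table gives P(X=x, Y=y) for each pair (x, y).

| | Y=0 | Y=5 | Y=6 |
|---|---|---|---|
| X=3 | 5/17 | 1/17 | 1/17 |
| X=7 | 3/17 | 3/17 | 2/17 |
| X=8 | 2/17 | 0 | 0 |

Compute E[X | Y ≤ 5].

38/7

P(Y ≤ 5) = 14/17.
Σ X·P over the event = 3·(5/17) + 3·(1/17) + 7·(3/17) + 7·(3/17) + 8·(2/17) = 76/17.
E[X | Y ≤ 5] = (76/17) / (14/17) = 38/7.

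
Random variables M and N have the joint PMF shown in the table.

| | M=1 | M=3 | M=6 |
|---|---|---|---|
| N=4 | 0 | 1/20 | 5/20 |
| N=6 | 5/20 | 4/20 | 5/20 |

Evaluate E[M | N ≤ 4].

P(N ≤ 4) = 3/10.
Σ M·P over the event = 3·(1/20) + 6·(5/20) = 33/20.
E[M | N ≤ 4] = (33/20) / (3/10) = 11/2.

11/2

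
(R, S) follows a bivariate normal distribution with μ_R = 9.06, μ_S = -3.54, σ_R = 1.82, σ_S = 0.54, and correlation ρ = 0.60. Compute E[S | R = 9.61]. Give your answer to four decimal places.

-3.4421

E[S | R=x] = μ_S + ρ(σ_S/σ_R)(x − μ_R) for jointly normal variables.
E[S | R=9.61] = -3.54 + (0.60)·(0.54/1.82)·(9.61 − (9.06)) = -3.54 + (0.17802)·(0.55) = -3.4421.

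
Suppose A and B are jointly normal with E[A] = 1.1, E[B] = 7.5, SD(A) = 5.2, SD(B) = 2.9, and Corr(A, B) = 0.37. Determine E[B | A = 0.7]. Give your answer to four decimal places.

7.4175

The regression of B on A has slope ρ·σ_B/σ_A and passes through (μ_A, μ_B).
E[B | A=0.7] = 7.5 + (0.37)·(2.9/5.2)·(0.7 − (1.1)) = 7.5 + (0.20635)·(-0.4) = 7.4175.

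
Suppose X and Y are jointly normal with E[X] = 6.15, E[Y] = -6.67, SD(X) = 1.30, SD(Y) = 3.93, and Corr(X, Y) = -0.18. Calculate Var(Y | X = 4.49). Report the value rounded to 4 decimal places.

14.9445

For a bivariate normal, Var(Y | X=x) = σ_Y²(1 − ρ²).
Var(Y | X=4.49) = (3.93)²·(1 − (-0.18)²) = 15.4449·0.9676 = 14.9445.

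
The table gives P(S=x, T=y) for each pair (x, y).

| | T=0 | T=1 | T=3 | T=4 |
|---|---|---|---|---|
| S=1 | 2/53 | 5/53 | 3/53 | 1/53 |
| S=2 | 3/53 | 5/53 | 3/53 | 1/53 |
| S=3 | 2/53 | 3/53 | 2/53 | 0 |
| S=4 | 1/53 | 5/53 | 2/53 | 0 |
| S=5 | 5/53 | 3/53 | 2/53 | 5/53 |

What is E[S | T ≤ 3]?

P(T ≤ 3) = 46/53.
Summing S·P(S=x,T=y) over the conditioning event gives 135/53.
E[S | T ≤ 3] = (135/53) / (46/53) = 135/46.

135/46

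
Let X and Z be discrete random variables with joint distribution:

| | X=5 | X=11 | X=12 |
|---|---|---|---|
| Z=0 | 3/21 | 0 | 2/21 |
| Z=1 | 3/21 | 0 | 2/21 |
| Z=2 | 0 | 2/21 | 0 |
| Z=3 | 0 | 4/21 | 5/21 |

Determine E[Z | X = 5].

1/2

P(X = 5) = 2/7.
Summing Z·P(X=x,Z=y) over the conditioning event gives 1/7.
E[Z | X = 5] = (1/7) / (2/7) = 1/2.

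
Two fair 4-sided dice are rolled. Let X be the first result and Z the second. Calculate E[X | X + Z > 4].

3

Outcomes with X + Z > 4: (1,4), (2,3), (2,4), (3,2), (3,3), (3,4), (4,1), (4,2), (4,3), (4,4), each with probability 1/16.
E[X | X + Z > 4] = (1 + 2 + 2 + 3 + 3 + 3 + 4 + 4 + 4 + 4) / 10 = 3.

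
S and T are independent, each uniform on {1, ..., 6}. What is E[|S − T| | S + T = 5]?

2

P(S + T = 5) = 1/9.
Summing |S−T|·P(x,y) over outcomes with S + T = 5 gives 2/9.
E[|S − T| | S + T = 5] = (2/9) / (1/9) = 2.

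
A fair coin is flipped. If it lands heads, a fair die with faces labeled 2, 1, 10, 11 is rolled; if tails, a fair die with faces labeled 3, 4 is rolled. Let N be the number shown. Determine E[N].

19/4

E[N | heads] = (2+1+10+11)/4 = 6.
E[N | tails] = (3+4)/2 = 7/2.
By the law of total expectation,
E[N] = (1/2)·(6) + (1/2)·(7/2) = 19/4.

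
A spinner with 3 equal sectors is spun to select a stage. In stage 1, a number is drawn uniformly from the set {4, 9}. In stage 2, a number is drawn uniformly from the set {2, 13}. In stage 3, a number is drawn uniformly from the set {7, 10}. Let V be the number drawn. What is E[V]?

E[V | stage 1] = (4+9)/2 = 13/2.
E[V | stage 2] = (2+13)/2 = 15/2.
E[V | stage 3] = (7+10)/2 = 17/2.
E[V] = (1/3)·(13/2) + (1/3)·(15/2) + (1/3)·(17/2) = 15/2.

15/2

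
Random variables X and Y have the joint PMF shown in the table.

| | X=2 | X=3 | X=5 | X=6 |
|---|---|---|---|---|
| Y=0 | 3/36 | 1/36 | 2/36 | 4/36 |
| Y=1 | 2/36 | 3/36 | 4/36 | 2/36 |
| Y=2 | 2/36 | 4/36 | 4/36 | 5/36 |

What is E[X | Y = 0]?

P(Y = 0) = 5/18.
Σ X·P over the event = 2·(3/36) + 3·(1/36) + 5·(2/36) + 6·(4/36) = 43/36.
E[X | Y = 0] = (43/36) / (5/18) = 43/10.

43/10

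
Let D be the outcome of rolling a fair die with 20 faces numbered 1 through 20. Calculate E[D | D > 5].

P(D > 5) = 3/4.
E[D | D > 5] = (39/4) / (3/4) = 13.

13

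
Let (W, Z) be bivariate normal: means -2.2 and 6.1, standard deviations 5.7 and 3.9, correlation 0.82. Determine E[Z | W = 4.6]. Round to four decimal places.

E[Z | W=x] = μ_Z + ρ(σ_Z/σ_W)(x − μ_W) for jointly normal variables.
E[Z | W=4.6] = 6.1 + (0.82)·(3.9/5.7)·(4.6 − (-2.2)) = 6.1 + (0.561053)·(6.8) = 9.9152.

9.9152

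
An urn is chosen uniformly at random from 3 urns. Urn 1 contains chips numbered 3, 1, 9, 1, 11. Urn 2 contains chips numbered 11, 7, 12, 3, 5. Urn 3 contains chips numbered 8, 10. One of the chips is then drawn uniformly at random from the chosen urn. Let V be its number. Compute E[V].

E[V | urn 1] = (3+1+9+1+11)/5 = 5.
E[V | urn 2] = (11+7+12+3+5)/5 = 38/5.
E[V | urn 3] = (8+10)/2 = 9.
E[V] = (1/3)·(5) + (1/3)·(38/5) + (1/3)·(9) = 36/5.

36/5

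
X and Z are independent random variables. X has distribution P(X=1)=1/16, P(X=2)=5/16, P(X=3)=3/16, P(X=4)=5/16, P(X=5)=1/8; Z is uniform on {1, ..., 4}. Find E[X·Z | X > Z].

257/34

P(X > Z) = 17/32.
Summing XZ·P(x,y) over outcomes with X > Z gives 257/64.
E[X·Z | X > Z] = (257/64) / (17/32) = 257/34.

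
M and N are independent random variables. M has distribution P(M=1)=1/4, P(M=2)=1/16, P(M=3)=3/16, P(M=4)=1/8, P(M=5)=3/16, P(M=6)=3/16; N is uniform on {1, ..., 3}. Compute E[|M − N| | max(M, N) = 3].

9/7

P(max(M, N) = 3) = 7/24.
Summing |M−N|·P(x,y) over outcomes with max(M, N) = 3 gives 3/8.
E[|M − N| | max(M, N) = 3] = (3/8) / (7/24) = 9/7.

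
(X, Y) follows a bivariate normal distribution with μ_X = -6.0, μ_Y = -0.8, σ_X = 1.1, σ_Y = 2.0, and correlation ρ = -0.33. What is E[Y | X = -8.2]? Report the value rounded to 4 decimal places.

0.5200

For a bivariate normal, E[Y | X=x] = μ_Y + ρ·(σ_Y/σ_X)·(x − μ_X).
E[Y | X=-8.2] = -0.8 + (-0.33)·(2.0/1.1)·(-8.2 − (-6.0)) = -0.8 + (-0.6)·(-2.2) = 0.5200.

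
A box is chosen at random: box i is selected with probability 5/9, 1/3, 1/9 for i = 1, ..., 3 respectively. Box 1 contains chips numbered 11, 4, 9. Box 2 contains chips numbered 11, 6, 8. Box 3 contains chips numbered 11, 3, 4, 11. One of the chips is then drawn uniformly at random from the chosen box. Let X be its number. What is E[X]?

E[X | box 1] = (11+4+9)/3 = 8.
E[X | box 2] = (11+6+8)/3 = 25/3.
E[X | box 3] = (11+3+4+11)/4 = 29/4.
By the law of total expectation,
E[X] = (5/9)·(8) + (1/3)·(25/3) + (1/9)·(29/4) = 289/36.

289/36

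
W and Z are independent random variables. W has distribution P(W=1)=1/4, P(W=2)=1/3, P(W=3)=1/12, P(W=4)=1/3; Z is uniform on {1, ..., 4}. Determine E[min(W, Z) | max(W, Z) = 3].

P(max(W, Z) = 3) = 5/24.
Summing min(W,Z)·P(x,y) over outcomes with max(W, Z) = 3 gives 17/48.
E[min(W, Z) | max(W, Z) = 3] = (17/48) / (5/24) = 17/10.

17/10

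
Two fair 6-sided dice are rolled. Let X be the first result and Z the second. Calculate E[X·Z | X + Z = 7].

28/3

Outcomes with X + Z = 7: (1,6), (2,5), (3,4), (4,3), (5,2), (6,1), each with probability 1/36.
E[X·Z | X + Z = 7] = (6 + 10 + 12 + 12 + 10 + 6) / 6 = 28/3.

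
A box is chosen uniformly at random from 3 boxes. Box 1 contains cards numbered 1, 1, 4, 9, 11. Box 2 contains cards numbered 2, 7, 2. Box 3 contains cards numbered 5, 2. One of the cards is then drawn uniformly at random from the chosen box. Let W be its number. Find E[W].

E[W | box 1] = (1+1+4+9+11)/5 = 26/5.
E[W | box 2] = (2+7+2)/3 = 11/3.
E[W | box 3] = (5+2)/2 = 7/2.
E[W] = (1/3)·(26/5) + (1/3)·(11/3) + (1/3)·(7/2) = 371/90.

371/90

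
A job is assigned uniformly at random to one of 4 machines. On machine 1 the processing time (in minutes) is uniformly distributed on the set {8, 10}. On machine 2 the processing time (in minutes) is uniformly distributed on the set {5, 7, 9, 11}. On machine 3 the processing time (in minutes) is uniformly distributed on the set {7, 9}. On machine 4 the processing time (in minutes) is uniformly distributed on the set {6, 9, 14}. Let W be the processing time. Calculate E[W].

26/3

E[W | machine 1] = (8+10)/2 = 9.
E[W | machine 2] = (5+7+9+11)/4 = 8.
E[W | machine 3] = (7+9)/2 = 8.
E[W | machine 4] = (6+9+14)/3 = 29/3.
By the law of total expectation,
E[W] = (1/4)·(9) + (1/4)·(8) + (1/4)·(8) + (1/4)·(29/3) = 26/3.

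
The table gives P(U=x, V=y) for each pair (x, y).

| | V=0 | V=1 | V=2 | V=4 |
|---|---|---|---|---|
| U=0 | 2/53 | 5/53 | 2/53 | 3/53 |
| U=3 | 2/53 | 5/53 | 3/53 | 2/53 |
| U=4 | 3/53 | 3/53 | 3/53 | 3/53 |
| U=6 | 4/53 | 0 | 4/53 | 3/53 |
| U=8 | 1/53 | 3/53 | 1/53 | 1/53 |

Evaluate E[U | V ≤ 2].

P(V ≤ 2) = 41/53.
Summing U·P(U=x,V=y) over the conditioning event gives 154/53.
E[U | V ≤ 2] = (154/53) / (41/53) = 154/41.

154/41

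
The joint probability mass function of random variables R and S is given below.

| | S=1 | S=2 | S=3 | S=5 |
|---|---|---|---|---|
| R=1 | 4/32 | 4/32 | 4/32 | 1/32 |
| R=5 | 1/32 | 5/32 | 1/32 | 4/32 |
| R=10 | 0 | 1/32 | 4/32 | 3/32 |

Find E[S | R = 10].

29/8

P(R = 10) = 1/4.
Summing S·P(R=x,S=y) over the conditioning event gives 29/32.
E[S | R = 10] = (29/32) / (1/4) = 29/8.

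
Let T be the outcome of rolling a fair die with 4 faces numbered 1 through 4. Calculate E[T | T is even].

Given T is even, T is equally likely to be any of {2, 4}.
E[T | T is even] = (2 + 4) / 2 = 3.

3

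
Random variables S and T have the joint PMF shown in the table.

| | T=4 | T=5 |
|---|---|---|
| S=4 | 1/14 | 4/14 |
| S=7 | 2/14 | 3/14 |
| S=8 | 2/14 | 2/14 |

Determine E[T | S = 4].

24/5

P(S = 4) = 5/14.
Summing T·P(S=x,T=y) over the conditioning event gives 12/7.
E[T | S = 4] = (12/7) / (5/14) = 24/5.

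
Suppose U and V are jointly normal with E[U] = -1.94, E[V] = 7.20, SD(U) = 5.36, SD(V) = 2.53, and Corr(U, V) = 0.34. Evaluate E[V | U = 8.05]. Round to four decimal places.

The regression of V on U has slope ρ·σ_V/σ_U and passes through (μ_U, μ_V).
E[V | U=8.05] = 7.20 + (0.34)·(2.53/5.36)·(8.05 − (-1.94)) = 7.20 + (0.160485)·(9.99) = 8.8032.

8.8032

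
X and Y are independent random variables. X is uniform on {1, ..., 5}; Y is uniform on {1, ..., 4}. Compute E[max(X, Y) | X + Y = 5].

P(X + Y = 5) = 1/5.
Summing max(X,Y)·P(x,y) over outcomes with X + Y = 5 gives 7/10.
E[max(X, Y) | X + Y = 5] = (7/10) / (1/5) = 7/2.

7/2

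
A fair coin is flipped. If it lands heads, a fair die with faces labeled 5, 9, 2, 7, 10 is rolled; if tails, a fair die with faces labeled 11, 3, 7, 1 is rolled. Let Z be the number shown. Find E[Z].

E[Z | heads] = (5+9+2+7+10)/5 = 33/5.
E[Z | tails] = (11+3+7+1)/4 = 11/2.
E[Z] = (1/2)·(33/5) + (1/2)·(11/2) = 121/20.

121/20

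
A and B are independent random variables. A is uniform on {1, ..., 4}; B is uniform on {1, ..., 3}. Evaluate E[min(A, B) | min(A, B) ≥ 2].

7/3

P(min(A, B) ≥ 2) = 1/2.
Summing min(A,B)·P(x,y) over outcomes with min(A, B) ≥ 2 gives 7/6.
E[min(A, B) | min(A, B) ≥ 2] = (7/6) / (1/2) = 7/3.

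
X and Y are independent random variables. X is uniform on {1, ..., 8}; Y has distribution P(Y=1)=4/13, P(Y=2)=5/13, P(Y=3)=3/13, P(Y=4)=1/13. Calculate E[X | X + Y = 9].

90/13

P(X + Y = 9) = 1/8.
Summing X·P(x,y) over outcomes with X + Y = 9 gives 45/52.
E[X | X + Y = 9] = (45/52) / (1/8) = 90/13.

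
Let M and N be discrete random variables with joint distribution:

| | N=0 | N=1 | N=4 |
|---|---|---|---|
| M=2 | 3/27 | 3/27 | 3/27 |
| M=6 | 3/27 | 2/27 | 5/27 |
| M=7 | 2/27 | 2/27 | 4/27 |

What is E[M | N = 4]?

16/3

P(N = 4) = 4/9.
Σ M·P over the event = 2·(3/27) + 6·(5/27) + 7·(4/27) = 64/27.
E[M | N = 4] = (64/27) / (4/9) = 16/3.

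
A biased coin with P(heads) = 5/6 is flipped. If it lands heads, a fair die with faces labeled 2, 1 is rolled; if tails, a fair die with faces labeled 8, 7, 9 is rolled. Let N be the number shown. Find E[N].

E[N | heads] = (2+1)/2 = 3/2.
E[N | tails] = (8+7+9)/3 = 8.
By the law of total expectation,
E[N] = (5/6)·(3/2) + (1/6)·(8) = 31/12.

31/12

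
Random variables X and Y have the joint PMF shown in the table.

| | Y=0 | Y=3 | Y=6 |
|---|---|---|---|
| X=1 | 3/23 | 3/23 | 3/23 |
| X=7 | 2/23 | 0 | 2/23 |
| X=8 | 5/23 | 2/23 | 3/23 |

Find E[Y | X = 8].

P(X = 8) = 10/23.
Σ Y·P over the event = 0·(5/23) + 3·(2/23) + 6·(3/23) = 24/23.
E[Y | X = 8] = (24/23) / (10/23) = 12/5.

12/5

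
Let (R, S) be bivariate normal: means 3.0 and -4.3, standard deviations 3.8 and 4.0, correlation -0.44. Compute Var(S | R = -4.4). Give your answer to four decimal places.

12.9024

The conditional variance in a bivariate normal is σ_S²(1 − ρ²), independent of x.
Var(S | R=-4.4) = (4.0)²·(1 − (-0.44)²) = 16·0.8064 = 12.9024.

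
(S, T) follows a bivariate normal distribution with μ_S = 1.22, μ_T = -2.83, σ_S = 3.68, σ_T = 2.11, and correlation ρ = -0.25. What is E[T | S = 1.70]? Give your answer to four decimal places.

E[T | S=x] = μ_T + ρ(σ_T/σ_S)(x − μ_S) for jointly normal variables.
E[T | S=1.70] = -2.83 + (-0.25)·(2.11/3.68)·(1.70 − (1.22)) = -2.83 + (-0.14334)·(0.48) = -2.8988.

-2.8988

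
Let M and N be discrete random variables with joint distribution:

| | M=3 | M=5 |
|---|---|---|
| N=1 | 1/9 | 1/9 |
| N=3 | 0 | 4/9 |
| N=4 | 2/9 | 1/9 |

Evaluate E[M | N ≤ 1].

P(N ≤ 1) = 2/9.
Σ M·P over the event = 3·(1/9) + 5·(1/9) = 8/9.
E[M | N ≤ 1] = (8/9) / (2/9) = 4.

4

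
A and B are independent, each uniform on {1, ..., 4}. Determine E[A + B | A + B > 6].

22/3

Outcomes with A + B > 6: (3,4), (4,3), (4,4), each with probability 1/16.
E[A + B | A + B > 6] = (7 + 7 + 8) / 3 = 22/3.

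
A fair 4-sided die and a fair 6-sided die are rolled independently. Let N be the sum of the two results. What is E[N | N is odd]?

6

P(N is odd) = 1/2.
Σ over the event: 3·1/12 + 5·1/6 + 7·1/6 + 9·1/12 = 3.
E[N | N is odd] = (3) / (1/2) = 6.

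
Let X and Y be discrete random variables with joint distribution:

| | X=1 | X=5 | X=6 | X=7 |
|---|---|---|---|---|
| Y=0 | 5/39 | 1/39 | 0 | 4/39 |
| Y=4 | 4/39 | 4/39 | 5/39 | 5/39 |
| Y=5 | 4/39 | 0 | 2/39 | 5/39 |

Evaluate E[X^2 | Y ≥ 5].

321/11

P(Y ≥ 5) = 11/39.
Σ X^2·P over the event = 1·(4/39) + 36·(2/39) + 49·(5/39) = 107/13.
E[X^2 | Y ≥ 5] = (107/13) / (11/39) = 321/11.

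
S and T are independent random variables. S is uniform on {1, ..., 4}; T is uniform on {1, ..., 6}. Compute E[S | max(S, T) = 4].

P(max(S, T) = 4) = 7/24.
Summing S·P(x,y) over outcomes with max(S, T) = 4 gives 11/12.
E[S | max(S, T) = 4] = (11/12) / (7/24) = 22/7.

22/7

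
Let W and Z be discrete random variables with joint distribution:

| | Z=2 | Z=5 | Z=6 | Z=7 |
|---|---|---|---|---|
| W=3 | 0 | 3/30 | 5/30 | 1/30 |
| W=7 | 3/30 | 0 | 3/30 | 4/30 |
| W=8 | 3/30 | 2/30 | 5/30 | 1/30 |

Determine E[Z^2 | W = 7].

158/5

P(W = 7) = 1/3.
Σ Z^2·P over the event = 4·(3/30) + 36·(3/30) + 49·(4/30) = 158/15.
E[Z^2 | W = 7] = (158/15) / (1/3) = 158/5.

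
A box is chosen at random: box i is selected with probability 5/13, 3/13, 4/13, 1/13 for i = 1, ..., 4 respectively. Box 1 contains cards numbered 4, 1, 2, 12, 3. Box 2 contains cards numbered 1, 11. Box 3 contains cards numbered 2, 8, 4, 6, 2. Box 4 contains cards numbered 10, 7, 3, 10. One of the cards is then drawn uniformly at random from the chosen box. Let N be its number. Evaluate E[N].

E[N | box 1] = (4+1+2+12+3)/5 = 22/5.
E[N | box 2] = (1+11)/2 = 6.
E[N | box 3] = (2+8+4+6+2)/5 = 22/5.
E[N | box 4] = (10+7+3+10)/4 = 15/2.
By the law of total expectation,
E[N] = (5/13)·(22/5) + (3/13)·(6) + (4/13)·(22/5) + (1/13)·(15/2) = 651/130.

651/130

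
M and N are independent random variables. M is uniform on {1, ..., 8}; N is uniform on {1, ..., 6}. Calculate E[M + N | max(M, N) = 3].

Outcomes with max(M, N) = 3: (1,3), (2,3), (3,1), (3,2), (3,3), each with probability 1/48.
E[M + N | max(M, N) = 3] = (4 + 5 + 4 + 5 + 6) / 5 = 24/5.

24/5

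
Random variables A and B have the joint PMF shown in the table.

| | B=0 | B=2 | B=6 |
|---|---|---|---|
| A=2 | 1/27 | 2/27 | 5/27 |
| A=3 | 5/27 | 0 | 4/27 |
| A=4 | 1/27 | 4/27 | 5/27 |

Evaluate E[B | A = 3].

P(A = 3) = 1/3.
Σ B·P over the event = 0·(5/27) + 6·(4/27) = 8/9.
E[B | A = 3] = (8/9) / (1/3) = 8/3.

8/3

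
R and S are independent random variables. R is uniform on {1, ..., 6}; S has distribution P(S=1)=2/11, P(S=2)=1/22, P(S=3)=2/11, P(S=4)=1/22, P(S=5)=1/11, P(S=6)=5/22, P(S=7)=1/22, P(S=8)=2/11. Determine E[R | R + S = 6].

10/3

P(R + S = 6) = 1/11.
Summing R·P(x,y) over outcomes with R + S = 6 gives 10/33.
E[R | R + S = 6] = (10/33) / (1/11) = 10/3.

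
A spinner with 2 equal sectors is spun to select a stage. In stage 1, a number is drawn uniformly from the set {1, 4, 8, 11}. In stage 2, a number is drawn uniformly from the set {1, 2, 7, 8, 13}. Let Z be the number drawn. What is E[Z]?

61/10

E[Z | stage 1] = (1+4+8+11)/4 = 6.
E[Z | stage 2] = (1+2+7+8+13)/5 = 31/5.
E[Z] = (1/2)·(6) + (1/2)·(31/5) = 61/10.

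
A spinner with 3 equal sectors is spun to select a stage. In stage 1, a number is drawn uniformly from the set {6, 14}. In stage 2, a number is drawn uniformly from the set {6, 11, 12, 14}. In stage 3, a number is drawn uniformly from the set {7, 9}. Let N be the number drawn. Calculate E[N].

115/12

E[N | stage 1] = (6+14)/2 = 10.
E[N | stage 2] = (6+11+12+14)/4 = 43/4.
E[N | stage 3] = (7+9)/2 = 8.
E[N] = (1/3)·(10) + (1/3)·(43/4) + (1/3)·(8) = 115/12.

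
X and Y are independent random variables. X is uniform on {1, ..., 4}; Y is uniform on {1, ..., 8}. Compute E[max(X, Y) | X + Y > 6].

37/6

P(X + Y > 6) = 9/16.
Summing max(X,Y)·P(x,y) over outcomes with X + Y > 6 gives 111/32.
E[max(X, Y) | X + Y > 6] = (111/32) / (9/16) = 37/6.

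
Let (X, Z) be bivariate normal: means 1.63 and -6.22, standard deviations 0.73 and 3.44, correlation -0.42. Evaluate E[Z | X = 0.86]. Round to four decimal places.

The regression of Z on X has slope ρ·σ_Z/σ_X and passes through (μ_X, μ_Z).
E[Z | X=0.86] = -6.22 + (-0.42)·(3.44/0.73)·(0.86 − (1.63)) = -6.22 + (-1.9792)·(-0.77) = -4.6960.

-4.6960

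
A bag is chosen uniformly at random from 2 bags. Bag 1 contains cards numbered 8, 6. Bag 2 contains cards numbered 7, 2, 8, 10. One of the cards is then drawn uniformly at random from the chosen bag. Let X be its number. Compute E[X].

E[X | bag 1] = (8+6)/2 = 7.
E[X | bag 2] = (7+2+8+10)/4 = 27/4.
E[X] = (1/2)·(7) + (1/2)·(27/4) = 55/8.

55/8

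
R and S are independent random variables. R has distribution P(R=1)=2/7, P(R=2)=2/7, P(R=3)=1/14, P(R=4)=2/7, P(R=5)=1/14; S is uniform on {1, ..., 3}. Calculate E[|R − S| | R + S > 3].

P(R + S > 3) = 5/7.
Summing |R−S|·P(x,y) over outcomes with R + S > 3 gives 8/7.
E[|R − S| | R + S > 3] = (8/7) / (5/7) = 8/5.

8/5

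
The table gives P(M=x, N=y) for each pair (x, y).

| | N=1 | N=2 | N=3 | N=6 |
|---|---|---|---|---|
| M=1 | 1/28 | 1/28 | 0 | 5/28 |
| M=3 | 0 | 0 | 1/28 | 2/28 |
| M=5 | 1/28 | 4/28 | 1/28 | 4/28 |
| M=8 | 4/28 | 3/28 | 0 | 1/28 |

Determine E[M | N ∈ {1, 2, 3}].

P(N ∈ {1, 2, 3}) = 4/7.
Σ M·P over the event = 1·(1/28) + 1·(1/28) + 3·(1/28) + 5·(1/28) + 5·(4/28) + 5·(1/28) + 8·(4/28) + 8·(3/28) = 13/4.
E[M | N ∈ {1, 2, 3}] = (13/4) / (4/7) = 91/16.

91/16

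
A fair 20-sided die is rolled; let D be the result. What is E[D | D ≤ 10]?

Given D ≤ 10, D is equally likely to be any of {1, 2, 3, 4, 5, 6, 7, 8, 9, 10}.
E[D | D ≤ 10] = (1 + 2 + 3 + 4 + 5 + 6 + 7 + 8 + 9 + 10) / 10 = 11/2.

11/2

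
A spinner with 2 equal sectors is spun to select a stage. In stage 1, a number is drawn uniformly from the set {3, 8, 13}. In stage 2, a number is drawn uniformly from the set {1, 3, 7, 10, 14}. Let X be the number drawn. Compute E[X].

15/2

E[X | stage 1] = (3+8+13)/3 = 8.
E[X | stage 2] = (1+3+7+10+14)/5 = 7.
E[X] = (1/2)·(8) + (1/2)·(7) = 15/2.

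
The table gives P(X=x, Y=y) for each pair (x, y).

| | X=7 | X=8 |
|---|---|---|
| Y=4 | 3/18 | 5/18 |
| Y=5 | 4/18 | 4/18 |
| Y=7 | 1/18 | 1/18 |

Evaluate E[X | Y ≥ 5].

15/2

P(Y ≥ 5) = 5/9.
Σ X·P over the event = 7·(4/18) + 7·(1/18) + 8·(4/18) + 8·(1/18) = 25/6.
E[X | Y ≥ 5] = (25/6) / (5/9) = 15/2.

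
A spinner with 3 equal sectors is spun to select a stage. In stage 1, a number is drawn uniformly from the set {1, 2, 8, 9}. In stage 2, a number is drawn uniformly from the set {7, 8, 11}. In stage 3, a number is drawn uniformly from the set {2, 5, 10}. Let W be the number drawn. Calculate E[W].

E[W | stage 1] = (1+2+8+9)/4 = 5.
E[W | stage 2] = (7+8+11)/3 = 26/3.
E[W | stage 3] = (2+5+10)/3 = 17/3.
E[W] = (1/3)·(5) + (1/3)·(26/3) + (1/3)·(17/3) = 58/9.

58/9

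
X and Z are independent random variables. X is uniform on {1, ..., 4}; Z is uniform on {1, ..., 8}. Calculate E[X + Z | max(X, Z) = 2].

10/3

Outcomes with max(X, Z) = 2: (1,2), (2,1), (2,2), each with probability 1/32.
E[X + Z | max(X, Z) = 2] = (3 + 3 + 4) / 3 = 10/3.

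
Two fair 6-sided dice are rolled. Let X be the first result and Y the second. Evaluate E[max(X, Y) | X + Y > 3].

52/11

P(X + Y > 3) = 11/12.
Summing max(X,Y)·P(x,y) over outcomes with X + Y > 3 gives 13/3.
E[max(X, Y) | X + Y > 3] = (13/3) / (11/12) = 52/11.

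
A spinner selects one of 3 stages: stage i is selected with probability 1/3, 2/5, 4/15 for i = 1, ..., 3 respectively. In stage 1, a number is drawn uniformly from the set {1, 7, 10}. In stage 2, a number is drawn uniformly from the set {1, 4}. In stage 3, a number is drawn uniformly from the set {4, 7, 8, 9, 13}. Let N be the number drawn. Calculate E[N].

E[N | stage 1] = (1+7+10)/3 = 6.
E[N | stage 2] = (1+4)/2 = 5/2.
E[N | stage 3] = (4+7+8+9+13)/5 = 41/5.
E[N] = (1/3)·(6) + (2/5)·(5/2) + (4/15)·(41/5) = 389/75.

389/75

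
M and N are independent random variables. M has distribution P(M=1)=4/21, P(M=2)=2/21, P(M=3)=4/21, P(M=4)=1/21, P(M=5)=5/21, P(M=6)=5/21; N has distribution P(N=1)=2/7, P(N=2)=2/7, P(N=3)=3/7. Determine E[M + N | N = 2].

121/21

P(N = 2) = 2/7.
Summing (M+N)·P(x,y) over outcomes with N = 2 gives 242/147.
E[M + N | N = 2] = (242/147) / (2/7) = 121/21.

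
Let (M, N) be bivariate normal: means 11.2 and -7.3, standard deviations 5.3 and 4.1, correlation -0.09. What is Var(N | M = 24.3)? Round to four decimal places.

16.6738

Var(N | M=x) = (1 − ρ²)·σ_N².
Var(N | M=24.3) = (4.1)²·(1 − (-0.09)²) = 16.81·0.9919 = 16.6738.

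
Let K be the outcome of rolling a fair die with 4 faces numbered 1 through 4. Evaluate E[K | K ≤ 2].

Given K ≤ 2, K is equally likely to be any of {1, 2}.
E[K | K ≤ 2] = (1 + 2) / 2 = 3/2.

3/2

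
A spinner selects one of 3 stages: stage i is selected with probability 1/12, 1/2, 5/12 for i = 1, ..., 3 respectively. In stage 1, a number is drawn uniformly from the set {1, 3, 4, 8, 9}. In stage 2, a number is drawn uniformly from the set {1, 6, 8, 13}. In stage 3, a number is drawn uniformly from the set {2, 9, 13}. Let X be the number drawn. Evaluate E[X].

E[X | stage 1] = (1+3+4+8+9)/5 = 5.
E[X | stage 2] = (1+6+8+13)/4 = 7.
E[X | stage 3] = (2+9+13)/3 = 8.
By the law of total expectation,
E[X] = (1/12)·(5) + (1/2)·(7) + (5/12)·(8) = 29/4.

29/4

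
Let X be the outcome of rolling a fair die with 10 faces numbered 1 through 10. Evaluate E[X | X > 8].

Given X > 8, X is equally likely to be any of {9, 10}.
E[X | X > 8] = (9 + 10) / 2 = 19/2.

19/2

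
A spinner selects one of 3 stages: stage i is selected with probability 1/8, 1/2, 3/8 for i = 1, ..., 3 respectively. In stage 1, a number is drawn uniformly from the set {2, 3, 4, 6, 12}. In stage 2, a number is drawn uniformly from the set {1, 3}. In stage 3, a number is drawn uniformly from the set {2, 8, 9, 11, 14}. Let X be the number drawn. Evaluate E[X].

E[X | stage 1] = (2+3+4+6+12)/5 = 27/5.
E[X | stage 2] = (1+3)/2 = 2.
E[X | stage 3] = (2+8+9+11+14)/5 = 44/5.
By the law of total expectation,
E[X] = (1/8)·(27/5) + (1/2)·(2) + (3/8)·(44/5) = 199/40.

199/40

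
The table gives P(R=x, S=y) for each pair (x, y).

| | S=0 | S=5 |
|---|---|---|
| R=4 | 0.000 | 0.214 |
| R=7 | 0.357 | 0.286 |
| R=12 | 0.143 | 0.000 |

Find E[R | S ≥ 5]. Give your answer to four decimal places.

P(S ≥ 5) = 0.500.
Σ R·P over the event = 4·(0.214) + 7·(0.286) = 2.858.
E[R | S ≥ 5] = (2.858) / (0.500) = 5.7160.

5.7160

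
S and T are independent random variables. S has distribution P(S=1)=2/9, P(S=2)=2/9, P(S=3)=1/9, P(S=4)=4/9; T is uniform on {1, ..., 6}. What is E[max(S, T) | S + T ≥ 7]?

P(S + T ≥ 7) = 25/54.
Summing max(S,T)·P(x,y) over outcomes with S + T ≥ 7 gives 125/54.
E[max(S, T) | S + T ≥ 7] = (125/54) / (25/54) = 5.

5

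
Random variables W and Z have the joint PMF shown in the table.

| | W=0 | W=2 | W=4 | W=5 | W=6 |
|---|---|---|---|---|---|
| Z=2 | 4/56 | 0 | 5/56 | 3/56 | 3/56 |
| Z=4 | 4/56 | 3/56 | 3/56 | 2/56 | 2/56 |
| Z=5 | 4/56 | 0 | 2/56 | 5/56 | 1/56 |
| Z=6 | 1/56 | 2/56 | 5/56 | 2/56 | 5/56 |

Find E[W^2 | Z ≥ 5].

P(Z ≥ 5) = 27/56.
Summing W^2·P(W=x,Z=y) over the conditioning event gives 73/8.
E[W^2 | Z ≥ 5] = (73/8) / (27/56) = 511/27.

511/27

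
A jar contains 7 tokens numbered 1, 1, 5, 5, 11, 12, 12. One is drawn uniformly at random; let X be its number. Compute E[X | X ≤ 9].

3

P(X ≤ 9) = 4/7.
Σ over the event: 1·2/7 + 5·2/7 = 12/7.
E[X | X ≤ 9] = (12/7) / (4/7) = 3.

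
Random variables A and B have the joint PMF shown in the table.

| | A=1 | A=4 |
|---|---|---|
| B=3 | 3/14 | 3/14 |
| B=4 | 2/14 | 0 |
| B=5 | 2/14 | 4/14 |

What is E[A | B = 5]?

3

P(B = 5) = 3/7.
Summing A·P(A=x,B=y) over the conditioning event gives 9/7.
E[A | B = 5] = (9/7) / (3/7) = 3.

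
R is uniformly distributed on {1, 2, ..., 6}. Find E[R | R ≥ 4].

5

Given R ≥ 4, R is equally likely to be any of {4, 5, 6}.
E[R | R ≥ 4] = (4 + 5 + 6) / 3 = 5.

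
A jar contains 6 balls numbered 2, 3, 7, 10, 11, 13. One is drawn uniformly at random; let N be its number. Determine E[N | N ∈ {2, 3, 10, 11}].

13/2

P(N ∈ {2, 3, 10, 11}) = 2/3.
Σ over the event: 2·1/6 + 3·1/6 + 10·1/6 + 11·1/6 = 13/3.
E[N | N ∈ {2, 3, 10, 11}] = (13/3) / (2/3) = 13/2.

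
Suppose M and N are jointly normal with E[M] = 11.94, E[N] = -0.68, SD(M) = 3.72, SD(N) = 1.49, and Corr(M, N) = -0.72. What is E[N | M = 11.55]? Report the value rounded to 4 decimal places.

E[N | M=x] = μ_N + ρ(σ_N/σ_M)(x − μ_M) for jointly normal variables.
E[N | M=11.55] = -0.68 + (-0.72)·(1.49/3.72)·(11.55 − (11.94)) = -0.68 + (-0.28839)·(-0.39) = -0.5675.

-0.5675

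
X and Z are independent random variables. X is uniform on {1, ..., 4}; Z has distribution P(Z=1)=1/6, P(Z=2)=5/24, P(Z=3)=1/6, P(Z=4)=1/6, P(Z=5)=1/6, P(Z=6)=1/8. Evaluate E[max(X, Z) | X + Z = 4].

P(X + Z = 4) = 13/96.
Summing max(X,Z)·P(x,y) over outcomes with X + Z = 4 gives 17/48.
E[max(X, Z) | X + Z = 4] = (17/48) / (13/96) = 34/13.

34/13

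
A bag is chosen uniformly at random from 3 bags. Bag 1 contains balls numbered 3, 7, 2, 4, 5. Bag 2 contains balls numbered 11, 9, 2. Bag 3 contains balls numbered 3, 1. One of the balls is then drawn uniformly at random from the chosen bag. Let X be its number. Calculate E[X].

203/45

E[X | bag 1] = (3+7+2+4+5)/5 = 21/5.
E[X | bag 2] = (11+9+2)/3 = 22/3.
E[X | bag 3] = (3+1)/2 = 2.
By the law of total expectation,
E[X] = (1/3)·(21/5) + (1/3)·(22/3) + (1/3)·(2) = 203/45.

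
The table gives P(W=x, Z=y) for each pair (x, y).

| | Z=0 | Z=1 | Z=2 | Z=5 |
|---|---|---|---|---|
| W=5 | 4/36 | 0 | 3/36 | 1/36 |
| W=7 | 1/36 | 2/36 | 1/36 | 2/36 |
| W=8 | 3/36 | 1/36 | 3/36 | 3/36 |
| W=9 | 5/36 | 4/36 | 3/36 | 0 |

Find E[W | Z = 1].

58/7

P(Z = 1) = 7/36.
Σ W·P over the event = 7·(2/36) + 8·(1/36) + 9·(4/36) = 29/18.
E[W | Z = 1] = (29/18) / (7/36) = 58/7.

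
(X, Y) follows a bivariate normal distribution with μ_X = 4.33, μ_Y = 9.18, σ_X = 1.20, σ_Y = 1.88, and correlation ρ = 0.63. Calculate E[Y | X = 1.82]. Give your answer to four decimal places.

The regression of Y on X has slope ρ·σ_Y/σ_X and passes through (μ_X, μ_Y).
E[Y | X=1.82] = 9.18 + (0.63)·(1.88/1.20)·(1.82 − (4.33)) = 9.18 + (0.987)·(-2.51) = 6.7026.

6.7026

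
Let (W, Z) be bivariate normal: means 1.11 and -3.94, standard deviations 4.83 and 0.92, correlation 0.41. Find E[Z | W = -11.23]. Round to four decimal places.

-4.9037

E[Z | W=x] = μ_Z + ρ(σ_Z/σ_W)(x − μ_W) for jointly normal variables.
E[Z | W=-11.23] = -3.94 + (0.41)·(0.92/4.83)·(-11.23 − (1.11)) = -3.94 + (0.078095)·(-12.34) = -4.9037.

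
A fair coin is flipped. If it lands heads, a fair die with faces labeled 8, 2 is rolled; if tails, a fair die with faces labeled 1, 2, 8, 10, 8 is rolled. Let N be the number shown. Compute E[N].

27/5

E[N | heads] = (8+2)/2 = 5.
E[N | tails] = (1+2+8+10+8)/5 = 29/5.
E[N] = (1/2)·(5) + (1/2)·(29/5) = 27/5.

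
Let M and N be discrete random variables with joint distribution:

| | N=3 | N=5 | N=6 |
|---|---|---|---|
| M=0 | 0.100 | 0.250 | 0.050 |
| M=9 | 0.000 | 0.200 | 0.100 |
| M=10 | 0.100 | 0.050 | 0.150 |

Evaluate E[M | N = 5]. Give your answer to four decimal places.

4.6000

P(N = 5) = 0.500.
Σ M·P over the event = 0·(0.250) + 9·(0.200) + 10·(0.050) = 2.300.
E[M | N = 5] = (2.300) / (0.500) = 4.6000.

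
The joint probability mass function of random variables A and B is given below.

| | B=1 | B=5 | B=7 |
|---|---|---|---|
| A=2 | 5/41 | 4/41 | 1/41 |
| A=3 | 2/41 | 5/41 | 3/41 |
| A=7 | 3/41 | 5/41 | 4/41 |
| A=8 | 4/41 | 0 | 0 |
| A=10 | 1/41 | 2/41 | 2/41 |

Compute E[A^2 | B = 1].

541/15

P(B = 1) = 15/41.
Σ A^2·P over the event = 4·(5/41) + 9·(2/41) + 49·(3/41) + 64·(4/41) + 100·(1/41) = 541/41.
E[A^2 | B = 1] = (541/41) / (15/41) = 541/15.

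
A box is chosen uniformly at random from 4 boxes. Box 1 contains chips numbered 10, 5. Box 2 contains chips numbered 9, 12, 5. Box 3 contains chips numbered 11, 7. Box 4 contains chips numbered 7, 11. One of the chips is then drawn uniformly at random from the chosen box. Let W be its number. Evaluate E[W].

205/24

E[W | box 1] = (10+5)/2 = 15/2.
E[W | box 2] = (9+12+5)/3 = 26/3.
E[W | box 3] = (11+7)/2 = 9.
E[W | box 4] = (7+11)/2 = 9.
By the law of total expectation,
E[W] = (1/4)·(15/2) + (1/4)·(26/3) + (1/4)·(9) + (1/4)·(9) = 205/24.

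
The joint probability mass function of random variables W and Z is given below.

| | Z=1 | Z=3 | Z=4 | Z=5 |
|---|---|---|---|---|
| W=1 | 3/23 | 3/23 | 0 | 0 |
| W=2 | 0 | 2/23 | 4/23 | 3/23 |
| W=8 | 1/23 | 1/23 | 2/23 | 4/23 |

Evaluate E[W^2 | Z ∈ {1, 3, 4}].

143/8

P(Z ∈ {1, 3, 4}) = 16/23.
Summing W^2·P(W=x,Z=y) over the conditioning event gives 286/23.
E[W^2 | Z ∈ {1, 3, 4}] = (286/23) / (16/23) = 143/8.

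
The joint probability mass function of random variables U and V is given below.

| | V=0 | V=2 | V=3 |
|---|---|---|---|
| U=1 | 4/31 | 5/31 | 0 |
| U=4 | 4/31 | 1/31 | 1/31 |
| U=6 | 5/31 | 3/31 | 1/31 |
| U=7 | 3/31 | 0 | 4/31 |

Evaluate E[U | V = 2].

3

P(V = 2) = 9/31.
Σ U·P over the event = 1·(5/31) + 4·(1/31) + 6·(3/31) = 27/31.
E[U | V = 2] = (27/31) / (9/31) = 3.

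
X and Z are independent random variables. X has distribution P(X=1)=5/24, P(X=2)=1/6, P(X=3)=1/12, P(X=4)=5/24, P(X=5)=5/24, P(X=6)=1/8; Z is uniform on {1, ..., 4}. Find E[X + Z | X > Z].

P(X > Z) = 55/96.
Summing (X+Z)·P(x,y) over outcomes with X > Z gives 31/8.
E[X + Z | X > Z] = (31/8) / (55/96) = 372/55.

372/55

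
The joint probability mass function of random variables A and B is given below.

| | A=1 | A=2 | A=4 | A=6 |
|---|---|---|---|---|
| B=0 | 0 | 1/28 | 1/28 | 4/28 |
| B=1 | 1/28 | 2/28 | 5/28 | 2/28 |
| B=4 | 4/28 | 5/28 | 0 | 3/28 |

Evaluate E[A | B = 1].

P(B = 1) = 5/14.
Σ A·P over the event = 1·(1/28) + 2·(2/28) + 4·(5/28) + 6·(2/28) = 37/28.
E[A | B = 1] = (37/28) / (5/14) = 37/10.

37/10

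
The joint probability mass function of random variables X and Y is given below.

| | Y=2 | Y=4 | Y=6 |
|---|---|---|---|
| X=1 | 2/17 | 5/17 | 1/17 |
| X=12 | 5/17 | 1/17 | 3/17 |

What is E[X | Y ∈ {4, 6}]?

27/5

P(Y ∈ {4, 6}) = 10/17.
Summing X·P(X=x,Y=y) over the conditioning event gives 54/17.
E[X | Y ∈ {4, 6}] = (54/17) / (10/17) = 27/5.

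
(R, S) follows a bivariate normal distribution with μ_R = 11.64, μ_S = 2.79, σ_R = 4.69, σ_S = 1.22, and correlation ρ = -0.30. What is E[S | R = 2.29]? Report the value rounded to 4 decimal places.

3.5197

For a bivariate normal, E[S | R=x] = μ_S + ρ·(σ_S/σ_R)·(x − μ_R).
E[S | R=2.29] = 2.79 + (-0.30)·(1.22/4.69)·(2.29 − (11.64)) = 2.79 + (-0.078038)·(-9.35) = 3.5197.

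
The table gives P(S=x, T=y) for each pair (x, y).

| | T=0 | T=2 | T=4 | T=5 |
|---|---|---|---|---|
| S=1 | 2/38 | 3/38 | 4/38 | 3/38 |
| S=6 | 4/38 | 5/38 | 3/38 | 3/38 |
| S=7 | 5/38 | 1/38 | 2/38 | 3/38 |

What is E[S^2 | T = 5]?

P(T = 5) = 9/38.
Σ S^2·P over the event = 1·(3/38) + 36·(3/38) + 49·(3/38) = 129/19.
E[S^2 | T = 5] = (129/19) / (9/38) = 86/3.

86/3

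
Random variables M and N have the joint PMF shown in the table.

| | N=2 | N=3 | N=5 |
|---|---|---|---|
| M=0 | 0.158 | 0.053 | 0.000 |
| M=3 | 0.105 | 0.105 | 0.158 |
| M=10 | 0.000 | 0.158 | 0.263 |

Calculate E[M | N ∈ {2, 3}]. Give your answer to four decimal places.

3.8169

P(N ∈ {2, 3}) = 0.579.
Σ M·P over the event = 0·(0.158) + 0·(0.053) + 3·(0.105) + 3·(0.105) + 10·(0.158) = 2.210.
E[M | N ∈ {2, 3}] = (2.210) / (0.579) = 3.8169.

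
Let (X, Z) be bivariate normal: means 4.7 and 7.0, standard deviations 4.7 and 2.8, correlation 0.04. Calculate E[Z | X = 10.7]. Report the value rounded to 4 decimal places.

7.1430

The regression of Z on X has slope ρ·σ_Z/σ_X and passes through (μ_X, μ_Z).
E[Z | X=10.7] = 7.0 + (0.04)·(2.8/4.7)·(10.7 − (4.7)) = 7.0 + (0.02383)·(6) = 7.1430.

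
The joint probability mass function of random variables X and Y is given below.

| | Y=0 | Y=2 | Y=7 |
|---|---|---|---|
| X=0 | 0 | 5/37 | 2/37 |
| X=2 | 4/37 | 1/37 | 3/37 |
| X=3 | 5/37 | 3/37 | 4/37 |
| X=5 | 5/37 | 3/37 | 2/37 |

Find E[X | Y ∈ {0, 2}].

37/13

P(Y ∈ {0, 2}) = 26/37.
Summing X·P(X=x,Y=y) over the conditioning event gives 2.
E[X | Y ∈ {0, 2}] = (2) / (26/37) = 37/13.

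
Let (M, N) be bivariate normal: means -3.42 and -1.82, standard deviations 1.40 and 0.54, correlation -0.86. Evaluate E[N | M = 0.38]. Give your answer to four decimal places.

The regression of N on M has slope ρ·σ_N/σ_M and passes through (μ_M, μ_N).
E[N | M=0.38] = -1.82 + (-0.86)·(0.54/1.40)·(0.38 − (-3.42)) = -1.82 + (-0.33171)·(3.8) = -3.0805.

-3.0805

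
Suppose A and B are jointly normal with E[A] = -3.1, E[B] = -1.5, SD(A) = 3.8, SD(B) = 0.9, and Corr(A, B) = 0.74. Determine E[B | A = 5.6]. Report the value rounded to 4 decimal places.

0.0248

For a bivariate normal, E[B | A=x] = μ_B + ρ·(σ_B/σ_A)·(x − μ_A).
E[B | A=5.6] = -1.5 + (0.74)·(0.9/3.8)·(5.6 − (-3.1)) = -1.5 + (0.17526)·(8.7) = 0.0248.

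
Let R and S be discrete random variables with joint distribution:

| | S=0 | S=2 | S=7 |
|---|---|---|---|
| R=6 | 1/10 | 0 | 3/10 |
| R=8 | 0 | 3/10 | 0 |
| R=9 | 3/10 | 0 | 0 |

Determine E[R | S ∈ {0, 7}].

P(S ∈ {0, 7}) = 7/10.
Σ R·P over the event = 6·(1/10) + 6·(3/10) + 9·(3/10) = 51/10.
E[R | S ∈ {0, 7}] = (51/10) / (7/10) = 51/7.

51/7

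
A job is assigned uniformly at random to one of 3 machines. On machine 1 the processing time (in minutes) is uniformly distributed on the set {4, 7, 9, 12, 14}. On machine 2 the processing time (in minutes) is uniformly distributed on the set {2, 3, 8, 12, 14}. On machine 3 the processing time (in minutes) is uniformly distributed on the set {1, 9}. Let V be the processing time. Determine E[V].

E[V | machine 1] = (4+7+9+12+14)/5 = 46/5.
E[V | machine 2] = (2+3+8+12+14)/5 = 39/5.
E[V | machine 3] = (1+9)/2 = 5.
E[V] = (1/3)·(46/5) + (1/3)·(39/5) + (1/3)·(5) = 22/3.

22/3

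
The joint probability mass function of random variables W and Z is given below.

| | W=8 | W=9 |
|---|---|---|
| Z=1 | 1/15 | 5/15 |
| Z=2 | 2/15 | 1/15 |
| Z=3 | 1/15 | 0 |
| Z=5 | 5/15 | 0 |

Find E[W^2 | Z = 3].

64

P(Z = 3) = 1/15.
Σ W^2·P over the event = 64·(1/15) = 64/15.
E[W^2 | Z = 3] = (64/15) / (1/15) = 64.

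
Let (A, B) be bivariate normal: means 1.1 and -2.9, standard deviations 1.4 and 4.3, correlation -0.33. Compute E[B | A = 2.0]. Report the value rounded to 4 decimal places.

-3.8122

For a bivariate normal, E[B | A=x] = μ_B + ρ·(σ_B/σ_A)·(x − μ_A).
E[B | A=2.0] = -2.9 + (-0.33)·(4.3/1.4)·(2.0 − (1.1)) = -2.9 + (-1.0136)·(0.9) = -3.8122.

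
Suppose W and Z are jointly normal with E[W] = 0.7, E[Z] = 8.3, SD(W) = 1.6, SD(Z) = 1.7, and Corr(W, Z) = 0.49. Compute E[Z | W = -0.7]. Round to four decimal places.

7.5711

E[Z | W=x] = μ_Z + ρ(σ_Z/σ_W)(x − μ_W) for jointly normal variables.
E[Z | W=-0.7] = 8.3 + (0.49)·(1.7/1.6)·(-0.7 − (0.7)) = 8.3 + (0.52063)·(-1.4) = 7.5711.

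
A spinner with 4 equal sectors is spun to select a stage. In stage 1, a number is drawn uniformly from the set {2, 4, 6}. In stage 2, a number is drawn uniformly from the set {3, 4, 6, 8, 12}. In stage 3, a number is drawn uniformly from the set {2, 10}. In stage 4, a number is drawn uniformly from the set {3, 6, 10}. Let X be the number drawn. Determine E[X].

E[X | stage 1] = (2+4+6)/3 = 4.
E[X | stage 2] = (3+4+6+8+12)/5 = 33/5.
E[X | stage 3] = (2+10)/2 = 6.
E[X | stage 4] = (3+6+10)/3 = 19/3.
By the law of total expectation,
E[X] = (1/4)·(4) + (1/4)·(33/5) + (1/4)·(6) + (1/4)·(19/3) = 86/15.

86/15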